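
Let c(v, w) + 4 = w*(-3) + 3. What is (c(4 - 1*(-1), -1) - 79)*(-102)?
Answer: 7854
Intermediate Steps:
c(v, w) = -1 - 3*w (c(v, w) = -4 + (w*(-3) + 3) = -4 + (-3*w + 3) = -4 + (3 - 3*w) = -1 - 3*w)
(c(4 - 1*(-1), -1) - 79)*(-102) = ((-1 - 3*(-1)) - 79)*(-102) = ((-1 + 3) - 79)*(-102) = (2 - 79)*(-102) = -77*(-102) = 7854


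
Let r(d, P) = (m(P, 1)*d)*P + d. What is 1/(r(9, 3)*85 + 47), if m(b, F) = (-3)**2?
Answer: 1/21467 ≈ 4.6583e-5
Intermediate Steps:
m(b, F) = 9
r(d, P) = d + 9*P*d (r(d, P) = (9*d)*P + d = 9*P*d + d = d + 9*P*d)
1/(r(9, 3)*85 + 47) = 1/((9*(1 + 9*3))*85 + 47) = 1/((9*(1 + 27))*85 + 47) = 1/((9*28)*85 + 47) = 1/(252*85 + 47) = 1/(21420 + 47) = 1/21467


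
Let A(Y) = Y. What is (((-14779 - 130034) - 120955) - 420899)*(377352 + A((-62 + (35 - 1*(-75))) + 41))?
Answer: -259176279147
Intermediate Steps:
(((-14779 - 130034) - 120955) - 420899)*(377352 + A((-62 + (35 - 1*(-75))) + 41)) = (((-14779 - 130034) - 120955) - 420899)*(377352 + ((-62 + (35 - 1*(-75))) + 41)) = ((-144813 - 120955) - 420899)*(377352 + ((-62 + (35 + 75)) + 41)) = (-265768 - 420899)*(377352 + ((-62 + 110) + 41)) = -686667*(377352 + (48 + 41)) = -686667*(377352 + 89) = -686667*377441 = -259176279147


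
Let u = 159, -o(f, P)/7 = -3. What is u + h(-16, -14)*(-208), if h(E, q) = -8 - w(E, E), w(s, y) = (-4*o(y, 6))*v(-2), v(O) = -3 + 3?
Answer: 1823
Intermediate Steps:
o(f, P) = 21 (o(f, P) = -7*(-3) = 21)
v(O) = 0
w(s, y) = 0 (w(s, y) = -4*21*0 = -84*0 = 0)
h(E, q) = -8 (h(E, q) = -8 - 1*0 = -8 + 0 = -8)
u + h(-16, -14)*(-208) = 159 - 8*(-208) = 159 + 1664 = 1823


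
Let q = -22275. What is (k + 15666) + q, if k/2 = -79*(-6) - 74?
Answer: -5809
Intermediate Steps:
k = 800 (k = 2*(-79*(-6) - 74) = 2*(474 - 74) = 2*400 = 800)
(k + 15666) + q = (800 + 15666) - 22275 = 16466 - 22275 = -5809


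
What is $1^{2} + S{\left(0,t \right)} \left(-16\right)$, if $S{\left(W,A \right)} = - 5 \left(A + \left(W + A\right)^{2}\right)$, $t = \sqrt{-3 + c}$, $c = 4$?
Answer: $161$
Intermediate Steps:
$t = 1$ ($t = \sqrt{-3 + 4} = \sqrt{1} = 1$)
$S{\left(W,A \right)} = - 5 A - 5 \left(A + W\right)^{2}$ ($S{\left(W,A \right)} = - 5 \left(A + \left(A + W\right)^{2}\right) = - 5 A - 5 \left(A + W\right)^{2}$)
$1^{2} + S{\left(0,t \right)} \left(-16\right) = 1^{2} + \left(\left(-5\right) 1 - 5 \left(1 + 0\right)^{2}\right) \left(-16\right) = 1 + \left(-5 - 5 \cdot 1^{2}\right) \left(-16\right) = 1 + \left(-5 - 5\right) \left(-16\right) = 1 - -160 = 1 + 160 = 161$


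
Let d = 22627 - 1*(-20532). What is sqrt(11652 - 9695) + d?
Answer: 43159 + sqrt(1957) ≈ 43203.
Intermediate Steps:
d = 43159 (d = 22627 + 20532 = 43159)
sqrt(11652 - 9695) + d = sqrt(11652 - 9695) + 43159 = sqrt(1957) + 43159 = 43159 + sqrt(1957)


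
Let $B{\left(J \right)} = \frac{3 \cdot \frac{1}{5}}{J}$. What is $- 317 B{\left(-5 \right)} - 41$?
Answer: $- \frac{74}{25} \approx -2.96$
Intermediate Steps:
$B{\left(J \right)} = \frac{3}{5 J}$ ($B{\left(J \right)} = \frac{3 \cdot \frac{1}{5}}{J} = \frac{3}{5 J}$)
$- 317 B{\left(-5 \right)} - 41 = - 317 \frac{3}{5 \left(-5\right)} - 41 = - 317 \cdot \frac{3}{5} \left(- \frac{1}{5}\right) - 41 = \left(-317\right) \left(- \frac{3}{25}\right) - 41 = \frac{951}{25} - 41 = - \frac{74}{25}$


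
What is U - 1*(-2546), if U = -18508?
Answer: -15962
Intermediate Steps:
U - 1*(-2546) = -18508 - 1*(-2546) = -18508 + 2546 = -15962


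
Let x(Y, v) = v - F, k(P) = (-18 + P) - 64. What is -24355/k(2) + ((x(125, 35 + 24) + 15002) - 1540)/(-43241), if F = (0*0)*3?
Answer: 210410575/691856 ≈ 304.13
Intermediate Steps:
F = 0 (F = 0*3 = 0)
k(P) = -82 + P
x(Y, v) = v (x(Y, v) = v - 1*0 = v + 0 = v)
-24355/k(2) + ((x(125, 35 + 24) + 15002) - 1540)/(-43241) = -24355/(-82 + 2) + (((35 + 24) + 15002) - 1540)/(-43241) = -24355/(-80) + ((59 + 15002) - 1540)*(-1/43241) = -24355*(-1/80) + (15061 - 1540)*(-1/43241) = 4871/16 + 13521*(-1/43241) = 4871/16 - 13521/43241 = 210410575/691856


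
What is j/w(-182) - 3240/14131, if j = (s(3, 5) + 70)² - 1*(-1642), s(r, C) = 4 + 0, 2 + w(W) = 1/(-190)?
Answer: -19112281460/5383911 ≈ -3549.9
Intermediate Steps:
w(W) = -381/190 (w(W) = -2 + 1/(-190) = -2 - 1/190 = -381/190)
s(r, C) = 4
j = 7118 (j = (4 + 70)² - 1*(-1642) = 74² + 1642 = 5476 + 1642 = 7118)
j/w(-182) - 3240/14131 = 7118/(-381/190) - 3240/14131 = 7118*(-190/381) - 3240*1/14131 = -1352420/381 - 3240/14131 = -19112281460/5383911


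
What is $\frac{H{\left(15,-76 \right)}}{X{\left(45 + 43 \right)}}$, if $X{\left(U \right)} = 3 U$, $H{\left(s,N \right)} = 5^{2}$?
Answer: $\frac{25}{264} \approx 0.094697$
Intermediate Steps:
$H{\left(s,N \right)} = 25$
$\frac{H{\left(15,-76 \right)}}{X{\left(45 + 43 \right)}} = \frac{25}{3 \left(45 + 43\right)} = \frac{25}{3 \cdot 88} = \frac{25}{264}$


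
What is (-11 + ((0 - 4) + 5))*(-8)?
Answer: 80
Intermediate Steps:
(-11 + ((0 - 4) + 5))*(-8) = (-11 + (-4 + 5))*(-8) = (-11 + 1)*(-8) = -10*(-8) = 80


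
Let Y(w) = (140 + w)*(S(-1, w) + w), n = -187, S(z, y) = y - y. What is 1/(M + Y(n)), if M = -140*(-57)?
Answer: 1/16769 ≈ 5.9634e-5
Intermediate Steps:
S(z, y) = 0
M = 7980
Y(w) = w*(140 + w) (Y(w) = (140 + w)*(0 + w) = (140 + w)*w = w*(140 + w))
1/(M + Y(n)) = 1/(7980 - 187*(140 - 187)) = 1/(7980 - 187*(-47)) = 1/(7980 + 8789) = 1/16769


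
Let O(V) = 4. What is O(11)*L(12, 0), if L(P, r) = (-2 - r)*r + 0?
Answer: 0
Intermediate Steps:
L(P, r) = r*(-2 - r) (L(P, r) = r*(-2 - r) + 0 = r*(-2 - r))
O(11)*L(12, 0) = 4*(-1*0*(2 + 0)) = 4*(-1*0*2) = 4*0 = 0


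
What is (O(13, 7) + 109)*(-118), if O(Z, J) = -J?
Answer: -12036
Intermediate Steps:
(O(13, 7) + 109)*(-118) = (-1*7 + 109)*(-118) = (-7 + 109)*(-118) = 102*(-118) = -12036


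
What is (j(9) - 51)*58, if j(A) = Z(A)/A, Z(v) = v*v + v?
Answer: -2378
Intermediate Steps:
Z(v) = v + v² (Z(v) = v² + v = v + v²)
j(A) = 1 + A (j(A) = (A*(1 + A))/A = 1 + A)
(j(9) - 51)*58 = ((1 + 9) - 51)*58 = (10 - 51)*58 = -41*58 = -2378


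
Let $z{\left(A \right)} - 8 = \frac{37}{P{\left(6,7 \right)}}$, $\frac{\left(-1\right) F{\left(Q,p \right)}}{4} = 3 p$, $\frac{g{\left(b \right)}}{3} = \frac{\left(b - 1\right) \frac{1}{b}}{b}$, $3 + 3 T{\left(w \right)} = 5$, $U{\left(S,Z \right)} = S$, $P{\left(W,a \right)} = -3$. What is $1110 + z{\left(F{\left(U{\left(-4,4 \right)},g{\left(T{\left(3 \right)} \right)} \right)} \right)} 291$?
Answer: $-151$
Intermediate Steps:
$T{\left(w \right)} = \frac{2}{3}$ ($T{\left(w \right)} = -1 + \frac{1}{3} \cdot 5 = -1 + \frac{5}{3} = \frac{2}{3}$)
$g{\left(b \right)} = \frac{3 \left(-1 + b\right)}{b^{2}}$ ($g{\left(b \right)} = 3 \frac{\left(b - 1\right) \frac{1}{b}}{b} = 3 \frac{\left(-1 + b\right) \frac{1}{b}}{b} = 3 \frac{\frac{1}{b} \left(-1 + b\right)}{b} = 3 \frac{-1 + b}{b^{2}} = \frac{3 \left(-1 + b\right)}{b^{2}}$)
$F{\left(Q,p \right)} = - 12 p$ ($F{\left(Q,p \right)} = - 4 \cdot 3 p = - 12 p$)
$z{\left(A \right)} = - \frac{13}{3}$ ($z{\left(A \right)} = 8 + \frac{37}{-3} = 8 + 37 \left(- \frac{1}{3}\right) = 8 - \frac{37}{3} = - \frac{13}{3}$)
$1110 + z{\left(F{\left(U{\left(-4,4 \right)},g{\left(T{\left(3 \right)} \right)} \right)} \right)} 291 = 1110 - 1261 = -151$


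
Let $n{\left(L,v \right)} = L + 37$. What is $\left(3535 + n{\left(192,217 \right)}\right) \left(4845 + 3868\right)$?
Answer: $32795732$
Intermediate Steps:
$n{\left(L,v \right)} = 37 + L$
$\left(3535 + n{\left(192,217 \right)}\right) \left(4845 + 3868\right) = \left(3535 + \left(37 + 192\right)\right) \left(4845 + 3868\right) = \left(3535 + 229\right) 8713 = 3764 \cdot 8713 = 32795732$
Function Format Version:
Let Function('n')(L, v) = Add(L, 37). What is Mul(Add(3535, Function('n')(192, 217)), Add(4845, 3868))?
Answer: 32795732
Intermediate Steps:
Function('n')(L, v) = Add(37, L)
Mul(Add(3535, Function('n')(192, 217)), Add(4845, 3868)) = Mul(Add(3535, Add(37, 192)), Add(4845, 3868)) = Mul(Add(3535, 229), 8713) = Mul(3764, 8713) = 32795732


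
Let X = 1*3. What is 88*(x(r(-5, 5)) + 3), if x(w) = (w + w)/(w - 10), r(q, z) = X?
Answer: 1320/7 ≈ 188.57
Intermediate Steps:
X = 3
r(q, z) = 3
x(w) = 2*w/(-10 + w) (x(w) = (2*w)/(-10 + w) = 2*w/(-10 + w))
88*(x(r(-5, 5)) + 3) = 88*(2*3/(-10 + 3) + 3) = 88*(2*3/(-7) + 3) = 88*(2*3*(-⅐) + 3) = 88*(-6/7 + 3) = 88*(15/7) = 1320/7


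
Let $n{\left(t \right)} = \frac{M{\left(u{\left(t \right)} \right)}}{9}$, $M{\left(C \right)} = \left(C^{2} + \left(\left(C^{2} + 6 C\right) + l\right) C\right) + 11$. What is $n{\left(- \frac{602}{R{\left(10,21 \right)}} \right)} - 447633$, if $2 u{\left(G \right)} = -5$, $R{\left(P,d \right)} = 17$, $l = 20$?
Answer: $- \frac{10743221}{24} \approx -4.4763 \cdot 10^{5}$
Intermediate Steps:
$u{\left(G \right)} = - \frac{5}{2}$ ($u{\left(G \right)} = \frac{1}{2} \left(-5\right) = - \frac{5}{2}$)
$M{\left(C \right)} = 11 + C^{2} + C \left(20 + C^{2} + 6 C\right)$ ($M{\left(C \right)} = \left(C^{2} + \left(\left(C^{2} + 6 C\right) + 20\right) C\right) + 11 = \left(C^{2} + \left(20 + C^{2} + 6 C\right) C\right) + 11 = \left(C^{2} + C \left(20 + C^{2} + 6 C\right)\right) + 11 = 11 + C^{2} + C \left(20 + C^{2} + 6 C\right)$)
$n{\left(t \right)} = - \frac{29}{24}$ ($n{\left(t \right)} = \frac{11 + \left(- \frac{5}{2}\right)^{3} + 7 \left(- \frac{5}{2}\right)^{2} + 20 \left(- \frac{5}{2}\right)}{9} = \left(11 - \frac{125}{8} + 7 \cdot \frac{25}{4} - 50\right) \frac{1}{9} = \left(11 - \frac{125}{8} + \frac{175}{4} - 50\right) \frac{1}{9} = \left(- \frac{87}{8}\right) \frac{1}{9} = - \frac{29}{24}$)
$n{\left(- \frac{602}{R{\left(10,21 \right)}} \right)} - 447633 = - \frac{29}{24} - 447633 = - \frac{10743221}{24}$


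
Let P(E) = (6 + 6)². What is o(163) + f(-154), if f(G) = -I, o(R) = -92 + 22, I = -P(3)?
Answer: 74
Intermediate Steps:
P(E) = 144 (P(E) = 12² = 144)
I = -144 (I = -1*144 = -144)
o(R) = -70
f(G) = 144 (f(G) = -1*(-144) = 144)
o(163) + f(-154) = -70 + 144 = 74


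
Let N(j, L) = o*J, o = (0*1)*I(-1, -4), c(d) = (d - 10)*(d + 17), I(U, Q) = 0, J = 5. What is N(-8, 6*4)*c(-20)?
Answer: 0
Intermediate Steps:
c(d) = (-10 + d)*(17 + d)
o = 0 (o = (0*1)*0 = 0*0 = 0)
N(j, L) = 0 (N(j, L) = 0*5 = 0)
N(-8, 6*4)*c(-20) = 0*(-170 + (-20)² + 7*(-20)) = 0*(-170 + 400 - 140) = 0*90 = 0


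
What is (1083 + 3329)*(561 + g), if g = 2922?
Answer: 15366996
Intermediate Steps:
(1083 + 3329)*(561 + g) = (1083 + 3329)*(561 + 2922) = 4412*3483 = 15366996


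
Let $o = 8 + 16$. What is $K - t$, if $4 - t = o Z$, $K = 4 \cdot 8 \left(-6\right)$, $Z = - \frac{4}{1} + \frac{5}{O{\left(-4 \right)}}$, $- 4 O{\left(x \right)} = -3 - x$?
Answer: $-772$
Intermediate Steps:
$O{\left(x \right)} = \frac{3}{4} + \frac{x}{4}$ ($O{\left(x \right)} = - \frac{-3 - x}{4} = \frac{3}{4} + \frac{x}{4}$)
$o = 24$
$Z = -24$ ($Z = - \frac{4}{1} + \frac{5}{\frac{3}{4} + \frac{1}{4} \left(-4\right)} = \left(-4\right) 1 + \frac{5}{\frac{3}{4} - 1} = -4 + \frac{5}{- \frac{1}{4}} = -4 + 5 \left(-4\right) = -4 - 20 = -24$)
$K = -192$ ($K = 32 \left(-6\right) = -192$)
$t = 580$ ($t = 4 - 24 \left(-24\right) = 4 - -576 = 4 + 576 = 580$)
$K - t = -192 - 580 = -772$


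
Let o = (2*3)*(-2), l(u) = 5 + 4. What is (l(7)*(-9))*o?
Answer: 972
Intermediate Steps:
l(u) = 9
o = -12 (o = 6*(-2) = -12)
(l(7)*(-9))*o = (9*(-9))*(-12) = -81*(-12) = 972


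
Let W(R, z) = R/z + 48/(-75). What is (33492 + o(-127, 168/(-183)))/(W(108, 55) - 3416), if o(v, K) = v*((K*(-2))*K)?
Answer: -8622643975/873538239 ≈ -9.8709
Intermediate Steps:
W(R, z) = -16/25 + R/z (W(R, z) = R/z + 48*(-1/75) = R/z - 16/25 = -16/25 + R/z)
o(v, K) = -2*v*K² (o(v, K) = v*((-2*K)*K) = v*(-2*K²) = -2*v*K²)
(33492 + o(-127, 168/(-183)))/(W(108, 55) - 3416) = (33492 - 2*(-127)*(168/(-183))²)/((-16/25 + 108/55) - 3416) = (33492 - 2*(-127)*(168*(-1/183))²)/((-16/25 + 108*(1/55)) - 3416) = (33492 - 2*(-127)*(-56/61)²)/((-16/25 + 108/55) - 3416) = (33492 - 2*(-127)*3136/3721)/(364/275 - 3416) = (33492 + 796544/3721)/(-939036/275) = (125420276/3721)*(-275/939036) = -8622643975/873538239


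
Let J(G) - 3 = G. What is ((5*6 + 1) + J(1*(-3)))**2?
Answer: 961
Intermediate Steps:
J(G) = 3 + G
((5*6 + 1) + J(1*(-3)))**2 = ((5*6 + 1) + (3 + 1*(-3)))**2 = ((30 + 1) + (3 - 3))**2 = (31 + 0)**2 = 31**2 = 961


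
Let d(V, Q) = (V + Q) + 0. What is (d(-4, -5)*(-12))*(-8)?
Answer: -864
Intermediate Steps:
d(V, Q) = Q + V (d(V, Q) = (Q + V) + 0 = Q + V)
(d(-4, -5)*(-12))*(-8) = ((-5 - 4)*(-12))*(-8) = -9*(-12)*(-8) = 108*(-8) = -864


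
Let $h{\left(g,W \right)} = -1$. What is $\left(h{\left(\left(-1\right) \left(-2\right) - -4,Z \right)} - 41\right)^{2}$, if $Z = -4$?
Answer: $1764$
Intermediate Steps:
$\left(h{\left(\left(-1\right) \left(-2\right) - -4,Z \right)} - 41\right)^{2} = \left(-1 - 41\right)^{2} = \left(-42\right)^{2} = 1764$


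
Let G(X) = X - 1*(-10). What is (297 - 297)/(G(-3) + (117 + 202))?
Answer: 0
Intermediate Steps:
G(X) = 10 + X (G(X) = X + 10 = 10 + X)
(297 - 297)/(G(-3) + (117 + 202)) = (297 - 297)/((10 - 3) + (117 + 202)) = 0/(7 + 319) = 0/326 = 0*(1/326) = 0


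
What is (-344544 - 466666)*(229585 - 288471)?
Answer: 47768912060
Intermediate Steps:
(-344544 - 466666)*(229585 - 288471) = -811210*(-58886) = 47768912060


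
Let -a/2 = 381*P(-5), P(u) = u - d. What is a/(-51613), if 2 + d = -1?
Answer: -1524/51613 ≈ -0.029527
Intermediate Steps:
d = -3 (d = -2 - 1 = -3)
P(u) = 3 + u (P(u) = u - 1*(-3) = u + 3 = 3 + u)
a = 1524 (a = -762*(3 - 5) = -762*(-2) = -2*(-762) = 1524)
a/(-51613) = 1524/(-51613) = 1524*(-1/51613) = -1524/51613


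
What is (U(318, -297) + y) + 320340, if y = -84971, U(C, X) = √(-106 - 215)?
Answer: 235369 + I*√321 ≈ 2.3537e+5 + 17.916*I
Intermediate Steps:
U(C, X) = I*√321 (U(C, X) = √(-321) = I*√321)
(U(318, -297) + y) + 320340 = (I*√321 - 84971) + 320340 = (-84971 + I*√321) + 320340 = 235369 + I*√321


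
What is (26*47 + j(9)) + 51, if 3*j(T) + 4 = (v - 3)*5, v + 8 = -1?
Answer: 3755/3 ≈ 1251.7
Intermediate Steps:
v = -9 (v = -8 - 1 = -9)
j(T) = -64/3 (j(T) = -4/3 + ((-9 - 3)*5)/3 = -4/3 + (-12*5)/3 = -4/3 + (⅓)*(-60) = -4/3 - 20 = -64/3)
(26*47 + j(9)) + 51 = (26*47 - 64/3) + 51 = (1222 - 64/3) + 51 = 3602/3 + 51 = 3755/3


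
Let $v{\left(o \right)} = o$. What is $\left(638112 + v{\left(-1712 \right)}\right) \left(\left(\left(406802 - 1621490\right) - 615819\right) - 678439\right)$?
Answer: $-1596693234400$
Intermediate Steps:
$\left(638112 + v{\left(-1712 \right)}\right) \left(\left(\left(406802 - 1621490\right) - 615819\right) - 678439\right) = \left(638112 - 1712\right) \left(\left(\left(406802 - 1621490\right) - 615819\right) - 678439\right) = 636400 \left(\left(-1214688 - 615819\right) - 678439\right) = 636400 \left(-1830507 - 678439\right) = 636400 \left(-2508946\right) = -1596693234400$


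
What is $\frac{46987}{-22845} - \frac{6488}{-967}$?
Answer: $\frac{102781931}{22091115} \approx 4.6526$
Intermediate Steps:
$\frac{46987}{-22845} - \frac{6488}{-967} = 46987 \left(- \frac{1}{22845}\right) - - \frac{6488}{967} = - \frac{46987}{22845} + \frac{6488}{967} = \frac{102781931}{22091115}$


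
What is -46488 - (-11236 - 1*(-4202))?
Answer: -39454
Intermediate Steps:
-46488 - (-11236 - 1*(-4202)) = -46488 - (-11236 + 4202) = -46488 - 1*(-7034) = -46488 + 7034 = -39454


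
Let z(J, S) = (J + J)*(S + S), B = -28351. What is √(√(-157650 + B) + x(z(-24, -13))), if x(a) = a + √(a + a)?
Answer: √(1248 + 8*√39 + I*√186001) ≈ 36.508 + 5.9066*I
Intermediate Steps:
z(J, S) = 4*J*S (z(J, S) = (2*J)*(2*S) = 4*J*S)
x(a) = a + √2*√a (x(a) = a + √(2*a) = a + √2*√a)
√(√(-157650 + B) + x(z(-24, -13))) = √(√(-157650 - 28351) + (4*(-24)*(-13) + √2*√(4*(-24)*(-13)))) = √(√(-186001) + (1248 + √2*√1248)) = √(I*√186001 + (1248 + √2*(4*√78))) = √(I*√186001 + (1248 + 8*√39)) = √(1248 + 8*√39 + I*√186001)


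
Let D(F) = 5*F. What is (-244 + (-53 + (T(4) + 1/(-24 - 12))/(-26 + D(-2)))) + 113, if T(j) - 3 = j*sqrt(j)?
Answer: -238859/1296 ≈ -184.30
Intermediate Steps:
T(j) = 3 + j**(3/2) (T(j) = 3 + j*sqrt(j) = 3 + j**(3/2))
(-244 + (-53 + (T(4) + 1/(-24 - 12))/(-26 + D(-2)))) + 113 = (-244 + (-53 + ((3 + 4**(3/2)) + 1/(-24 - 12))/(-26 + 5*(-2)))) + 113 = (-244 + (-53 + ((3 + 8) + 1/(-36))/(-26 - 10))) + 113 = (-244 + (-53 + (11 - 1/36)/(-36))) + 113 = (-244 + (-53 + (395/36)*(-1/36))) + 113 = (-244 + (-53 - 395/1296)) + 113 = (-244 - 69083/1296) + 113 = -385307/1296 + 113 = -238859/1296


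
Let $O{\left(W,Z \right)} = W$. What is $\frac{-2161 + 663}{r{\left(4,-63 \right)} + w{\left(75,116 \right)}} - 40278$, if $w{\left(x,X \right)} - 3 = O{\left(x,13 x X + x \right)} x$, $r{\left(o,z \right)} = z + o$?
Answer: $- \frac{224309680}{5569} \approx -40278.0$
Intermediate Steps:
$r{\left(o,z \right)} = o + z$
$w{\left(x,X \right)} = 3 + x^{2}$ ($w{\left(x,X \right)} = 3 + x x = 3 + x^{2}$)
$\frac{-2161 + 663}{r{\left(4,-63 \right)} + w{\left(75,116 \right)}} - 40278 = \frac{-2161 + 663}{\left(4 - 63\right) + \left(3 + 75^{2}\right)} - 40278 = - \frac{1498}{-59 + \left(3 + 5625\right)} - 40278 = - \frac{1498}{-59 + 5628} - 40278 = - \frac{1498}{5569} - 40278 = - \frac{224309680}{5569}$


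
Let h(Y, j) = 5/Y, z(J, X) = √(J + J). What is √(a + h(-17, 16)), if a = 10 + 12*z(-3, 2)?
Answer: √(2805 + 3468*I*√6)/17 ≈ 4.5089 + 3.2595*I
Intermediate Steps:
z(J, X) = √2*√J (z(J, X) = √(2*J) = √2*√J)
a = 10 + 12*I*√6 (a = 10 + 12*(√2*√(-3)) = 10 + 12*(√2*(I*√3)) = 10 + 12*(I*√6) = 10 + 12*I*√6 ≈ 10.0 + 29.394*I)
√(a + h(-17, 16)) = √((10 + 12*I*√6) + 5/(-17)) = √((10 + 12*I*√6) + 5*(-1/17)) = √((10 + 12*I*√6) - 5/17) = √(165/17 + 12*I*√6)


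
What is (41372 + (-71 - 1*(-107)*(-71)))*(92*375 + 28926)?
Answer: 2137709904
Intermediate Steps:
(41372 + (-71 - 1*(-107)*(-71)))*(92*375 + 28926) = (41372 + (-71 + 107*(-71)))*(34500 + 28926) = (41372 + (-71 - 7597))*63426 = (41372 - 7668)*63426 = 33704*63426 = 2137709904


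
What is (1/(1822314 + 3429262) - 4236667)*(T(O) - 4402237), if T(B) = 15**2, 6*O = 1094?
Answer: 24485287947814907073/1312894 ≈ 1.8650e+13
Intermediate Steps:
O = 547/3 (O = (1/6)*1094 = 547/3 ≈ 182.33)
T(B) = 225
(1/(1822314 + 3429262) - 4236667)*(T(O) - 4402237) = (1/(1822314 + 3429262) - 4236667)*(225 - 4402237) = (1/5251576 - 4236667)*(-4402012) = -22249178737191/5251576*(-4402012) = 24485287947814907073/1312894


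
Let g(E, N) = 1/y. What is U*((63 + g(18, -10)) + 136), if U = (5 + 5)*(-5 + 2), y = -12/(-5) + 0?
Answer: -11965/2 ≈ -5982.5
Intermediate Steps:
y = 12/5 (y = -12*(-1)/5 + 0 = -3*(-⅘) + 0 = 12/5 + 0 = 12/5 ≈ 2.4000)
g(E, N) = 5/12 (g(E, N) = 1/(12/5) = 5/12)
U = -30 (U = 10*(-3) = -30)
U*((63 + g(18, -10)) + 136) = -30*((63 + 5/12) + 136) = -30*(761/12 + 136) = -30*2393/12 = -11965/2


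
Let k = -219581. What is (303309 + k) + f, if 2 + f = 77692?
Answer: 161418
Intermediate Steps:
f = 77690 (f = -2 + 77692 = 77690)
(303309 + k) + f = (303309 - 219581) + 77690 = 83728 + 77690 = 161418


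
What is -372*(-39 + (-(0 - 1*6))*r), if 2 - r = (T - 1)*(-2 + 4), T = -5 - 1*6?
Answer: -43524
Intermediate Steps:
T = -11 (T = -5 - 6 = -11)
r = 26 (r = 2 - (-11 - 1)*(-2 + 4) = 2 - (-12)*2 = 2 - 1*(-24) = 2 + 24 = 26)
-372*(-39 + (-(0 - 1*6))*r) = -372*(-39 - (0 - 1*6)*26) = -372*(-39 - (0 - 6)*26) = -372*(-39 - 1*(-6)*26) = -372*(-39 + 6*26) = -372*(-39 + 156) = -372*117 = -43524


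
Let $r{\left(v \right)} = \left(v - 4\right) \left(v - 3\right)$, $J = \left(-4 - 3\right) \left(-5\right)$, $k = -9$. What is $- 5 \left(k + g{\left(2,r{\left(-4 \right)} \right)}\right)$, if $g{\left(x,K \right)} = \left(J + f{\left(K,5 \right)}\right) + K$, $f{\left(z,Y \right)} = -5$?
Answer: $-385$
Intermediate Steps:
$J = 35$ ($J = \left(-7\right) \left(-5\right) = 35$)
$r{\left(v \right)} = \left(-4 + v\right) \left(-3 + v\right)$
$g{\left(x,K \right)} = 30 + K$ ($g{\left(x,K \right)} = \left(35 - 5\right) + K = 30 + K$)
$- 5 \left(k + g{\left(2,r{\left(-4 \right)} \right)}\right) = - 5 \left(-9 + \left(30 + \left(12 + \left(-4\right)^{2} - -28\right)\right)\right) = - 5 \left(-9 + \left(30 + \left(12 + 16 + 28\right)\right)\right) = - 5 \left(-9 + \left(30 + 56\right)\right) = - 5 \left(-9 + 86\right) = \left(-5\right) 77 = -385$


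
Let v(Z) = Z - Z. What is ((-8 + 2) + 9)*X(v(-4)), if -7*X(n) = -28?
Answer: 12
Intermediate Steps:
v(Z) = 0
X(n) = 4 (X(n) = -⅐*(-28) = 4)
((-8 + 2) + 9)*X(v(-4)) = ((-8 + 2) + 9)*4 = (-6 + 9)*4 = 3*4 = 12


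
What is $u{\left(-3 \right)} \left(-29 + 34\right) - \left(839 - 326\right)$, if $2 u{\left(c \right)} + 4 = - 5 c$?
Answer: $- \frac{971}{2} \approx -485.5$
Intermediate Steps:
$u{\left(c \right)} = -2 - \frac{5 c}{2}$ ($u{\left(c \right)} = -2 + \frac{\left(-5\right) c}{2} = -2 - \frac{5 c}{2}$)
$u{\left(-3 \right)} \left(-29 + 34\right) - \left(839 - 326\right) = \left(-2 - - \frac{15}{2}\right) \left(-29 + 34\right) - \left(839 - 326\right) = \left(-2 + \frac{15}{2}\right) 5 - \left(839 - 326\right) = \frac{11}{2} \cdot 5 - 513 = \frac{55}{2} - 513 = - \frac{971}{2}$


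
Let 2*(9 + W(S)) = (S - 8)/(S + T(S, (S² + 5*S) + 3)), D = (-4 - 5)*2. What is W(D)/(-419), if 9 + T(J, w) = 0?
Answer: 230/11313 ≈ 0.020331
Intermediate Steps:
D = -18 (D = -9*2 = -18)
T(J, w) = -9 (T(J, w) = -9 + 0 = -9)
W(S) = -9 + (-8 + S)/(2*(-9 + S)) (W(S) = -9 + ((S - 8)/(S - 9))/2 = -9 + ((-8 + S)/(-9 + S))/2 = -9 + (-8 + S)/(2*(-9 + S)))
W(D)/(-419) = ((154 - 17*(-18))/(2*(-9 - 18)))/(-419) = ((½)*(154 + 306)/(-27))*(-1/419) = ((½)*(-1/27)*460)*(-1/419) = -230/27*(-1/419) = 230/11313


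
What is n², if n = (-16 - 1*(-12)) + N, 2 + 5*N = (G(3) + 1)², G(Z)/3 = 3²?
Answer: 580644/25 ≈ 23226.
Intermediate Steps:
G(Z) = 27 (G(Z) = 3*3² = 3*9 = 27)
N = 782/5 (N = -⅖ + (27 + 1)²/5 = -⅖ + (⅕)*28² = -⅖ + (⅕)*784 = -⅖ + 784/5 = 782/5 ≈ 156.40)
n = 762/5 (n = (-16 - 1*(-12)) + 782/5 = (-16 + 12) + 782/5 = -4 + 782/5 = 762/5 ≈ 152.40)
n² = (762/5)² = 580644/25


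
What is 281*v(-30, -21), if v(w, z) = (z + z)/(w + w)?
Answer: 1967/10 ≈ 196.70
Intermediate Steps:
v(w, z) = z/w (v(w, z) = (2*z)/((2*w)) = (2*z)*(1/(2*w)) = z/w)
281*v(-30, -21) = 281*(-21/(-30)) = 281*(-21*(-1/30)) = 281*(7/10) = 1967/10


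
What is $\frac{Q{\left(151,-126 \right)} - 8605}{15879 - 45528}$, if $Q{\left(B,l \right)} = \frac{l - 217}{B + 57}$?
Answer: $\frac{1790183}{6166992} \approx 0.29028$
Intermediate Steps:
$Q{\left(B,l \right)} = \frac{-217 + l}{57 + B}$
$\frac{Q{\left(151,-126 \right)} - 8605}{15879 - 45528} = \frac{\frac{-217 - 126}{57 + 151} - 8605}{15879 - 45528} = \frac{\frac{1}{208} \left(-343\right) - 8605}{-29649} = \left(\frac{1}{208} \left(-343\right) - 8605\right) \left(- \frac{1}{29649}\right) = \left(- \frac{343}{208} - 8605\right) \left(- \frac{1}{29649}\right) = \left(- \frac{1790183}{208}\right) \left(- \frac{1}{29649}\right) = \frac{1790183}{6166992}$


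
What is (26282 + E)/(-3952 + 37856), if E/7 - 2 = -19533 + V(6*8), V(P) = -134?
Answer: -111373/33904 ≈ -3.2850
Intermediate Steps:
E = -137655 (E = 14 + 7*(-19533 - 134) = 14 + 7*(-19667) = 14 - 137669 = -137655)
(26282 + E)/(-3952 + 37856) = (26282 - 137655)/(-3952 + 37856) = -111373/33904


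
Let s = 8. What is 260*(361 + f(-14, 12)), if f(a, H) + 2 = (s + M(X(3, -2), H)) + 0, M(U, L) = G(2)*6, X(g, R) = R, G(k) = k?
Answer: 98540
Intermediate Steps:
M(U, L) = 12 (M(U, L) = 2*6 = 12)
f(a, H) = 18 (f(a, H) = -2 + ((8 + 12) + 0) = -2 + (20 + 0) = -2 + 20 = 18)
260*(361 + f(-14, 12)) = 260*(361 + 18) = 260*379 = 98540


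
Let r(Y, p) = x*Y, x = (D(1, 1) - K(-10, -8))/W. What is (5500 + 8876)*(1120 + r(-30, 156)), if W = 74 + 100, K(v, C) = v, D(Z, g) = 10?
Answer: 465494880/29 ≈ 1.6052e+7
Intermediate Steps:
W = 174
x = 10/87 (x = (10 - 1*(-10))/174 = (10 + 10)*(1/174) = 20*(1/174) = 10/87 ≈ 0.11494)
r(Y, p) = 10*Y/87
(5500 + 8876)*(1120 + r(-30, 156)) = (5500 + 8876)*(1120 + (10/87)*(-30)) = 14376*(1120 - 100/29) = 14376*(32380/29) = 465494880/29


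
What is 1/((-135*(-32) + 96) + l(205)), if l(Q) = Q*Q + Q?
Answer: 1/46646 ≈ 2.1438e-5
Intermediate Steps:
l(Q) = Q + Q² (l(Q) = Q² + Q = Q + Q²)
1/((-135*(-32) + 96) + l(205)) = 1/((-135*(-32) + 96) + 205*(1 + 205)) = 1/((4320 + 96) + 205*206) = 1/(4416 + 42230) = 1/46646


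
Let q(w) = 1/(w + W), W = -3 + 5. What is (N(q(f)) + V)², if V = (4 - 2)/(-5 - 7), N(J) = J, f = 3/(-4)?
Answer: 361/900 ≈ 0.40111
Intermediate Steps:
f = -¾ (f = 3*(-¼) = -¾ ≈ -0.75000)
W = 2
q(w) = 1/(2 + w) (q(w) = 1/(w + 2) = 1/(2 + w))
V = -⅙ (V = 2/(-12) = 2*(-1/12) = -⅙ ≈ -0.16667)
(N(q(f)) + V)² = (1/(2 - ¾) - ⅙)² = (1/(5/4) - ⅙)² = (⅘ - ⅙)² = (19/30)² = 361/900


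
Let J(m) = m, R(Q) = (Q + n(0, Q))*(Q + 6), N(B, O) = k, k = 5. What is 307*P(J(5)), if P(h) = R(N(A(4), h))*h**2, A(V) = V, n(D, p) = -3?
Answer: 168850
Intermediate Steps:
N(B, O) = 5
R(Q) = (-3 + Q)*(6 + Q) (R(Q) = (Q - 3)*(Q + 6) = (-3 + Q)*(6 + Q))
P(h) = 22*h**2 (P(h) = (-18 + 5**2 + 3*5)*h**2 = (-18 + 25 + 15)*h**2 = 22*h**2)
307*P(J(5)) = 307*(22*5**2) = 307*(22*25) = 307*550 = 168850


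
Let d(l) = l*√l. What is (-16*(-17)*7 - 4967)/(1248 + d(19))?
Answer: -3822624/1550645 + 58197*√19/1550645 ≈ -2.3016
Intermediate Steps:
d(l) = l^(3/2)
(-16*(-17)*7 - 4967)/(1248 + d(19)) = (-16*(-17)*7 - 4967)/(1248 + 19^(3/2)) = (272*7 - 4967)/(1248 + 19*√19) = (1904 - 4967)/(1248 + 19*√19) = -3063/(1248 + 19*√19)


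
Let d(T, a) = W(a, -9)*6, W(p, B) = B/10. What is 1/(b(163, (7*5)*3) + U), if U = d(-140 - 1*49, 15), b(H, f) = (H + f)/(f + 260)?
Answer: -365/1703 ≈ -0.21433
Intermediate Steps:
W(p, B) = B/10 (W(p, B) = B*(1/10) = B/10)
b(H, f) = (H + f)/(260 + f)
d(T, a) = -27/5 (d(T, a) = ((1/10)*(-9))*6 = -9/10*6 = -27/5)
U = -27/5 ≈ -5.4000
1/(b(163, (7*5)*3) + U) = 1/((163 + (7*5)*3)/(260 + (7*5)*3) - 27/5) = 1/((163 + 35*3)/(260 + 35*3) - 27/5) = 1/((163 + 105)/(260 + 105) - 27/5) = 1/(268/365 - 27/5) = 1/(-1703/365) = -365/1703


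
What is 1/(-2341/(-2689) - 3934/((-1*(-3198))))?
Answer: -4299711/1546004 ≈ -2.7812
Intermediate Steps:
1/(-2341/(-2689) - 3934/((-1*(-3198)))) = 1/(-2341*(-1/2689) - 3934/3198) = 1/(2341/2689 - 3934*1/3198) = 1/(2341/2689 - 1967/1599) = 1/(-1546004/4299711) = -4299711/1546004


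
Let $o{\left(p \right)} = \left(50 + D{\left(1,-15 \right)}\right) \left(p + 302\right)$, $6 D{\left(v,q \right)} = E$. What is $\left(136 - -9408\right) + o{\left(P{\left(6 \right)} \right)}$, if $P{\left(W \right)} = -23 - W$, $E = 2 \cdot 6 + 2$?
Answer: $23831$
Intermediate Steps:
$E = 14$ ($E = 12 + 2 = 14$)
$D{\left(v,q \right)} = \frac{7}{3}$ ($D{\left(v,q \right)} = \frac{1}{6} \cdot 14 = \frac{7}{3}$)
$o{\left(p \right)} = \frac{47414}{3} + \frac{157 p}{3}$ ($o{\left(p \right)} = \left(50 + \frac{7}{3}\right) \left(p + 302\right) = \frac{157 \left(302 + p\right)}{3} = \frac{47414}{3} + \frac{157 p}{3}$)
$\left(136 - -9408\right) + o{\left(P{\left(6 \right)} \right)} = \left(136 - -9408\right) + \left(\frac{47414}{3} + \frac{157 \left(-23 - 6\right)}{3}\right) = \left(136 + 9408\right) + \left(\frac{47414}{3} + \frac{157 \left(-23 - 6\right)}{3}\right) = 9544 + \left(\frac{47414}{3} + \frac{157}{3} \left(-29\right)\right) = 9544 + \left(\frac{47414}{3} - \frac{4553}{3}\right) = 9544 + 14287 = 23831$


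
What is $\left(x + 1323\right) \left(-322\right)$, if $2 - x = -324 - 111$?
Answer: $-566720$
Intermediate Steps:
$x = 437$ ($x = 2 - \left(-324 - 111\right) = 2 - -435 = 2 + 435 = 437$)
$\left(x + 1323\right) \left(-322\right) = \left(437 + 1323\right) \left(-322\right) = 1760 \left(-322\right) = -566720$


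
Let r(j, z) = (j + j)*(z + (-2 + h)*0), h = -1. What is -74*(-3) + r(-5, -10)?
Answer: 322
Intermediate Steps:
r(j, z) = 2*j*z (r(j, z) = (j + j)*(z + (-2 - 1)*0) = (2*j)*(z - 3*0) = (2*j)*(z + 0) = (2*j)*z = 2*j*z)
-74*(-3) + r(-5, -10) = -74*(-3) + 2*(-5)*(-10) = 222 + 100 = 322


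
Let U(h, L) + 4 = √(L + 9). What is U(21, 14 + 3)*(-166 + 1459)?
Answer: -5172 + 1293*√26 ≈ 1421.0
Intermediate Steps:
U(h, L) = -4 + √(9 + L) (U(h, L) = -4 + √(L + 9) = -4 + √(9 + L))
U(21, 14 + 3)*(-166 + 1459) = (-4 + √(9 + (14 + 3)))*(-166 + 1459) = (-4 + √(9 + 17))*1293 = (-4 + √26)*1293 = -5172 + 1293*√26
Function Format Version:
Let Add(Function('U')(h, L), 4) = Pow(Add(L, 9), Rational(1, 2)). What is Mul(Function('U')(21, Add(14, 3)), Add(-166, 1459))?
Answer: Add(-5172, Mul(1293, Pow(26, Rational(1, 2)))) ≈ 1421.0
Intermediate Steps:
Function('U')(h, L) = Add(-4, Pow(Add(9, L), Rational(1, 2))) (Function('U')(h, L) = Add(-4, Pow(Add(L, 9), Rational(1, 2))) = Add(-4, Pow(Add(9, L), Rational(1, 2))))
Mul(Function('U')(21, Add(14, 3)), Add(-166, 1459)) = Mul(Add(-4, Pow(Add(9, Add(14, 3)), Rational(1, 2))), Add(-166, 1459)) = Mul(Add(-4, Pow(Add(9, 17), Rational(1, 2))), 1293) = Mul(Add(-4, Pow(26, Rational(1, 2))), 1293) = Add(-5172, Mul(1293, Pow(26, Rational(1, 2))))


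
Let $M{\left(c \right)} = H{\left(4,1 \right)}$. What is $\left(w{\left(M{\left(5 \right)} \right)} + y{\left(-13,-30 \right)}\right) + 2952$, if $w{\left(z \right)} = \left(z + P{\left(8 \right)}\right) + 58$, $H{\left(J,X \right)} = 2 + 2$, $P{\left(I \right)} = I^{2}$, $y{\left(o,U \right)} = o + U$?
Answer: $3035$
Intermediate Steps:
$y{\left(o,U \right)} = U + o$
$H{\left(J,X \right)} = 4$
$M{\left(c \right)} = 4$
$w{\left(z \right)} = 122 + z$ ($w{\left(z \right)} = \left(z + 8^{2}\right) + 58 = \left(z + 64\right) + 58 = \left(64 + z\right) + 58 = 122 + z$)
$\left(w{\left(M{\left(5 \right)} \right)} + y{\left(-13,-30 \right)}\right) + 2952 = \left(\left(122 + 4\right) - 43\right) + 2952 = \left(126 - 43\right) + 2952 = 83 + 2952 = 3035$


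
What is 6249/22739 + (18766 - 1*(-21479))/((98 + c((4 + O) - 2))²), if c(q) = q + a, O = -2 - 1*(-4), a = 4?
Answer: 985344819/255495404 ≈ 3.8566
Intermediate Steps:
O = 2 (O = -2 + 4 = 2)
c(q) = 4 + q (c(q) = q + 4 = 4 + q)
6249/22739 + (18766 - 1*(-21479))/((98 + c((4 + O) - 2))²) = 6249/22739 + (18766 - 1*(-21479))/((98 + (4 + ((4 + 2) - 2)))²) = 6249*(1/22739) + (18766 + 21479)/((98 + (4 + (6 - 2)))²) = 6249/22739 + 40245/((98 + (4 + 4))²) = 6249/22739 + 40245/((98 + 8)²) = 6249/22739 + 40245/(106²) = 6249/22739 + 40245/11236 = 985344819/255495404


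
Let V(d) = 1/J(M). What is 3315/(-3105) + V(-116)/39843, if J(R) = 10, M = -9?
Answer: -9783647/9163890 ≈ -1.0676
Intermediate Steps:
V(d) = ⅒ (V(d) = 1/10 = ⅒)
3315/(-3105) + V(-116)/39843 = 3315/(-3105) + (⅒)/39843 = 3315*(-1/3105) + (⅒)*(1/39843) = -221/207 + 1/398430 = -9783647/9163890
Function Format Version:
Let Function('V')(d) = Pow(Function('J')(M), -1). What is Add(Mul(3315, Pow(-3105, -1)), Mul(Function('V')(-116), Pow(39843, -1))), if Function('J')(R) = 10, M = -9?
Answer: Rational(-9783647, 9163890) ≈ -1.0676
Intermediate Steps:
Function('V')(d) = Rational(1, 10) (Function('V')(d) = Pow(10, -1) = Rational(1, 10))
Add(Mul(3315, Pow(-3105, -1)), Mul(Function('V')(-116), Pow(39843, -1))) = Add(Mul(3315, Pow(-3105, -1)), Mul(Rational(1, 10), Pow(39843, -1))) = Add(Mul(3315, Rational(-1, 3105)), Mul(Rational(1, 10), Rational(1, 39843))) = Add(Rational(-221, 207), Rational(1, 398430)) = Rational(-9783647, 9163890)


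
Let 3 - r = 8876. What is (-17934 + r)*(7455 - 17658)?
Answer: 273511821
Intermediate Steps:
r = -8873 (r = 3 - 1*8876 = 3 - 8876 = -8873)
(-17934 + r)*(7455 - 17658) = (-17934 - 8873)*(7455 - 17658) = -26807*(-10203) = 273511821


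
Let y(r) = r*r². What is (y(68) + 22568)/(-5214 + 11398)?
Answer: 42125/773 ≈ 54.495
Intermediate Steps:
y(r) = r³
(y(68) + 22568)/(-5214 + 11398) = (68³ + 22568)/(-5214 + 11398) = (314432 + 22568)/6184 = 337000*(1/6184) = 42125/773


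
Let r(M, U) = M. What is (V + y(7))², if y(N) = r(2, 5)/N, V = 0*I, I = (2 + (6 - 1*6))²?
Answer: 4/49 ≈ 0.081633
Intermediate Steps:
I = 4 (I = (2 + (6 - 6))² = (2 + 0)² = 2² = 4)
V = 0 (V = 0*4 = 0)
y(N) = 2/N
(V + y(7))² = (0 + 2/7)² = (2/7)² = 4/49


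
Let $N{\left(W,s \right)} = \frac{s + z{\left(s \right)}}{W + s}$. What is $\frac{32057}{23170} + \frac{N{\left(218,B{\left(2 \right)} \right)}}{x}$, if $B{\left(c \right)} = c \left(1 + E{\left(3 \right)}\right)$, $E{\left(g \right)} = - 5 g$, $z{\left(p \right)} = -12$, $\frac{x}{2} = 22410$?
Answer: $\frac{1364950369}{986555430} \approx 1.3836$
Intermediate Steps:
$x = 44820$ ($x = 2 \cdot 22410 = 44820$)
$B{\left(c \right)} = - 14 c$ ($B{\left(c \right)} = c \left(1 - 15\right) = c \left(-14\right) = - 14 c$)
$N{\left(W,s \right)} = \frac{-12 + s}{W + s}$ ($N{\left(W,s \right)} = \frac{s - 12}{W + s} = \frac{-12 + s}{W + s}$)
$\frac{32057}{23170} + \frac{N{\left(218,B{\left(2 \right)} \right)}}{x} = \frac{32057}{23170} + \frac{\frac{1}{218 - 28} \left(-12 - 28\right)}{44820} = 32057 \cdot \frac{1}{23170} + \frac{-12 - 28}{218 - 28} \cdot \frac{1}{44820} = \frac{32057}{23170} + \frac{1}{190} \left(-40\right) \frac{1}{44820} = \frac{32057}{23170} - \frac{1}{212895} = \frac{1364950369}{986555430}$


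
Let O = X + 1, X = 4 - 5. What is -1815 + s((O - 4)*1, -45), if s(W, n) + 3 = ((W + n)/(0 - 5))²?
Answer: -43049/25 ≈ -1722.0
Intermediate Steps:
X = -1
O = 0 (O = -1 + 1 = 0)
s(W, n) = -3 + (-W/5 - n/5)² (s(W, n) = -3 + ((W + n)/(0 - 5))² = -3 + ((W + n)/(-5))² = -3 + ((W + n)*(-⅕))² = -3 + (-W/5 - n/5)²)
-1815 + s((O - 4)*1, -45) = -1815 + (-3 + ((0 - 4)*1 - 45)²/25) = -1815 + (-3 + (-4*1 - 45)²/25) = -1815 + (-3 + (-4 - 45)²/25) = -1815 + (-3 + (1/25)*(-49)²) = -1815 + (-3 + (1/25)*2401) = -1815 + (-3 + 2401/25) = -1815 + 2326/25 = -43049/25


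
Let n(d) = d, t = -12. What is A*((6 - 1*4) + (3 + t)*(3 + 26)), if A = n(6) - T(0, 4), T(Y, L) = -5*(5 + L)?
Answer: -13209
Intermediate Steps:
T(Y, L) = -25 - 5*L
A = 51 (A = 6 - (-25 - 5*4) = 6 - (-25 - 20) = 6 - 1*(-45) = 6 + 45 = 51)
A*((6 - 1*4) + (3 + t)*(3 + 26)) = 51*((6 - 1*4) + (3 - 12)*(3 + 26)) = 51*((6 - 4) - 9*29) = 51*(2 - 261) = 51*(-259) = -13209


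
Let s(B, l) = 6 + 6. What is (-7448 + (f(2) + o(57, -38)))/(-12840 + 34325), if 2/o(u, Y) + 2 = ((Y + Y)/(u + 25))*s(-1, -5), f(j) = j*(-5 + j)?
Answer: -2005167/5779465 ≈ -0.34695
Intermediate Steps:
s(B, l) = 12
o(u, Y) = 2/(-2 + 24*Y/(25 + u)) (o(u, Y) = 2/(-2 + ((Y + Y)/(u + 25))*12) = 2/(-2 + ((2*Y)/(25 + u))*12) = 2/(-2 + (2*Y/(25 + u))*12) = 2/(-2 + 24*Y/(25 + u)))
(-7448 + (f(2) + o(57, -38)))/(-12840 + 34325) = (-7448 + (2*(-5 + 2) + (-25 - 1*57)/(25 + 57 - 12*(-38))))/(-12840 + 34325) = (-7448 + (2*(-3) + (-25 - 57)/(25 + 57 + 456)))/21485 = (-7448 + (-6 - 82/538))*(1/21485) = (-7448 + (-6 + (1/538)*(-82)))*(1/21485) = (-7448 + (-6 - 41/269))*(1/21485) = (-7448 - 1655/269)*(1/21485) = -2005167/269*1/21485 = -2005167/5779465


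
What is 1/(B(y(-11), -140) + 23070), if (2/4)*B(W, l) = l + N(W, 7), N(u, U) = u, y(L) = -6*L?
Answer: 1/22922 ≈ 4.3626e-5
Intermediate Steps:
B(W, l) = 2*W + 2*l (B(W, l) = 2*(l + W) = 2*(W + l) = 2*W + 2*l)
1/(B(y(-11), -140) + 23070) = 1/((2*(-6*(-11)) + 2*(-140)) + 23070) = 1/((2*66 - 280) + 23070) = 1/((132 - 280) + 23070) = 1/(-148 + 23070) = 1/22922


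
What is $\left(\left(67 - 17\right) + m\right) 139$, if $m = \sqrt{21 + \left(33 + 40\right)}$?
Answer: $6950 + 139 \sqrt{94} \approx 8297.7$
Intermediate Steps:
$m = \sqrt{94}$ ($m = \sqrt{21 + 73} = \sqrt{94} \approx 9.6954$)
$\left(\left(67 - 17\right) + m\right) 139 = \left(\left(67 - 17\right) + \sqrt{94}\right) 139 = \left(50 + \sqrt{94}\right) 139 = 6950 + 139 \sqrt{94}$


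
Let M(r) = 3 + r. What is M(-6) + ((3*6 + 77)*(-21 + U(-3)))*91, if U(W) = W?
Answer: -207483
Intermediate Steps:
M(-6) + ((3*6 + 77)*(-21 + U(-3)))*91 = (3 - 6) + ((3*6 + 77)*(-21 - 3))*91 = -3 + ((18 + 77)*(-24))*91 = -3 + (95*(-24))*91 = -3 - 2280*91 = -3 - 207480 = -207483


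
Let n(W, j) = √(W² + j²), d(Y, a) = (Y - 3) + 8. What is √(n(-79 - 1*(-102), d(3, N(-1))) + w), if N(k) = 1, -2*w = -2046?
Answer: √(1023 + √593) ≈ 32.363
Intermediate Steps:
w = 1023 (w = -½*(-2046) = 1023)
d(Y, a) = 5 + Y (d(Y, a) = (-3 + Y) + 8 = 5 + Y)
√(n(-79 - 1*(-102), d(3, N(-1))) + w) = √(√((-79 - 1*(-102))² + (5 + 3)²) + 1023) = √(√((-79 + 102)² + 8²) + 1023) = √(√(23² + 64) + 1023) = √(√(529 + 64) + 1023) = √(√593 + 1023) = √(1023 + √593)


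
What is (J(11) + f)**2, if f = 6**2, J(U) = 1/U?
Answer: 157609/121 ≈ 1302.6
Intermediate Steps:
f = 36
(J(11) + f)**2 = (1/11 + 36)**2 = (397/11)**2 = 157609/121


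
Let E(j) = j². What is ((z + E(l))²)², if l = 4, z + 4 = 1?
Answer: 28561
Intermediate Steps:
z = -3 (z = -4 + 1 = -3)
((z + E(l))²)² = ((-3 + 4²)²)² = ((-3 + 16)²)² = (13²)² = 169² = 28561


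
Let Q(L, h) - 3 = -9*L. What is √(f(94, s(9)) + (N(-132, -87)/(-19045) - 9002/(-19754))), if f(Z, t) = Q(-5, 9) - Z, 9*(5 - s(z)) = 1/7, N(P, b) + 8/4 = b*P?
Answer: I*√33324310631582815/26872495 ≈ 6.7932*I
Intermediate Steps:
Q(L, h) = 3 - 9*L
N(P, b) = -2 + P*b (N(P, b) = -2 + b*P = -2 + P*b)
s(z) = 314/63 (s(z) = 5 - ⅑/7 = 5 - ⅑*⅐ = 5 - 1/63 = 314/63)
f(Z, t) = 48 - Z (f(Z, t) = (3 - 9*(-5)) - Z = (3 + 45) - Z = 48 - Z)
√(f(94, s(9)) + (N(-132, -87)/(-19045) - 9002/(-19754))) = √((48 - 1*94) + ((-2 - 132*(-87))/(-19045) - 9002/(-19754))) = √((48 - 94) + ((-2 + 11484)*(-1/19045) - 9002*(-1/19754))) = √(-46 + (11482*(-1/19045) + 643/1411)) = √(-46 + (-11482/19045 + 643/1411)) = √(-46 - 3955167/26872495) = √(-1240089937/26872495) = I*√33324310631582815/26872495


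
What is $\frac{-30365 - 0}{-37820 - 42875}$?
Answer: $\frac{6073}{16139} \approx 0.37629$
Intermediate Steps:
$\frac{-30365 - 0}{-37820 - 42875} = \frac{-30365 + 0}{-80695} = \left(-30365\right) \left(- \frac{1}{80695}\right) = \frac{6073}{16139}$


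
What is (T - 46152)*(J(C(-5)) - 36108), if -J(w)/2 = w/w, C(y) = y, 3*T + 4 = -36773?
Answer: 2109221210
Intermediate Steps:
T = -12259 (T = -4/3 + (⅓)*(-36773) = -4/3 - 36773/3 = -12259)
J(w) = -2 (J(w) = -2*w/w = -2*1 = -2)
(T - 46152)*(J(C(-5)) - 36108) = (-12259 - 46152)*(-2 - 36108) = -58411*(-36110) = 2109221210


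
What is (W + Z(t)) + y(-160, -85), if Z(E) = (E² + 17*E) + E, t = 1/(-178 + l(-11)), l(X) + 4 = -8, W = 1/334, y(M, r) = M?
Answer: -965144923/6028700 ≈ -160.09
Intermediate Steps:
W = 1/334 ≈ 0.0029940
l(X) = -12 (l(X) = -4 - 8 = -12)
t = -1/190 (t = 1/(-178 - 12) = 1/(-190) = -1/190 ≈ -0.0052632)
Z(E) = E² + 18*E
(W + Z(t)) + y(-160, -85) = (1/334 - (18 - 1/190)/190) - 160 = (1/334 - 1/190*3419/190) - 160 = (1/334 - 3419/36100) - 160 = -552923/6028700 - 160 = -965144923/6028700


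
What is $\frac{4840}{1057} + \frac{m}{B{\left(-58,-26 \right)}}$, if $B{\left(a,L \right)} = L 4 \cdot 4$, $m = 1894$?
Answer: $\frac{5741}{219856} \approx 0.026113$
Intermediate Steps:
$B{\left(a,L \right)} = 16 L$ ($B{\left(a,L \right)} = 4 L 4 = 16 L$)
$\frac{4840}{1057} + \frac{m}{B{\left(-58,-26 \right)}} = \frac{4840}{1057} + \frac{1894}{16 \left(-26\right)} = 4840 \cdot \frac{1}{1057} + \frac{1894}{-416} = \frac{4840}{1057} + 1894 \left(- \frac{1}{416}\right) = \frac{4840}{1057} - \frac{947}{208} = \frac{5741}{219856}$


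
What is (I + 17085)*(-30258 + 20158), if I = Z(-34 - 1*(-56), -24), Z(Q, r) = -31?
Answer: -172245400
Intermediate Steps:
I = -31
(I + 17085)*(-30258 + 20158) = (-31 + 17085)*(-30258 + 20158) = 17054*(-10100) = -172245400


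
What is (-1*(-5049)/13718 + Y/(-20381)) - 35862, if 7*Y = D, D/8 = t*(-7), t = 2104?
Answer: -10026199337951/279586558 ≈ -35861.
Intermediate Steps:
D = -117824 (D = 8*(2104*(-7)) = 8*(-14728) = -117824)
Y = -16832 (Y = (⅐)*(-117824) = -16832)
(-1*(-5049)/13718 + Y/(-20381)) - 35862 = (-1*(-5049)/13718 - 16832/(-20381)) - 35862 = (5049*(1/13718) - 16832*(-1/20381)) - 35862 = (5049/13718 + 16832/20381) - 35862 = 333805045/279586558 - 35862 = -10026199337951/279586558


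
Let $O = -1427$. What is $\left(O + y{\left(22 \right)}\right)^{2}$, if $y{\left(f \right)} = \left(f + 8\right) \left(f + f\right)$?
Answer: $11449$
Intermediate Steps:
$y{\left(f \right)} = 2 f \left(8 + f\right)$ ($y{\left(f \right)} = \left(8 + f\right) 2 f = 2 f \left(8 + f\right)$)
$\left(O + y{\left(22 \right)}\right)^{2} = \left(-1427 + 2 \cdot 22 \left(8 + 22\right)\right)^{2} = \left(-1427 + 2 \cdot 22 \cdot 30\right)^{2} = \left(-1427 + 1320\right)^{2} = \left(-107\right)^{2} = 11449$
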